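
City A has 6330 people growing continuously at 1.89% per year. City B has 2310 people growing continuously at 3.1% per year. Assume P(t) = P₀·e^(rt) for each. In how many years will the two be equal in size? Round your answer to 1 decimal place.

t ≈ 83.3 years

6330·e^(0.0189t) = 2310·e^(0.031t)
6330/2310 = e^((0.031 − 0.0189)t) → ln(2.74026) = 0.0121·t
t = 1.00805 / 0.0121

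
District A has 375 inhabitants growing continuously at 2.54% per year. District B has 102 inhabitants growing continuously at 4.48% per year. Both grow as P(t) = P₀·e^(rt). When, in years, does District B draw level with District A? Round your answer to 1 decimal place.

t ≈ 67.1 years

375·e^(0.0254t) = 102·e^(0.0448t)
375/102 = e^((0.0448 − 0.0254)t) → ln(3.67647) = 0.0194·t
t = 1.30195 / 0.0194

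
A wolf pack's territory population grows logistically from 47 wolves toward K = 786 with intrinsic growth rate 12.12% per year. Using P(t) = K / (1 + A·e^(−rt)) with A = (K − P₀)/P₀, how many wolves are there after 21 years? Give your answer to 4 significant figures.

≈ 351.9 wolves

A = (786 − 47)/47 = 15.7234
P(21) = 786 / (1 + 15.7234·e^(−0.1212·21)) = 786 / (1 + 15.7234·0.078457)
= 786 / 2.23362 ≈ 351.9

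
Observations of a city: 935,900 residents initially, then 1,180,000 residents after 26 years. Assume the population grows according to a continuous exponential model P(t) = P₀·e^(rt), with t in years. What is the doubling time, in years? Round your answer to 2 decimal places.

r = ln(1180000/935900) / 26 = ln(1.26082) / 26 ≈ 0.008914 per year
doubling time = ln 2 / |r| = 0.69315 / 0.008914

doubling time ≈ 77.76 years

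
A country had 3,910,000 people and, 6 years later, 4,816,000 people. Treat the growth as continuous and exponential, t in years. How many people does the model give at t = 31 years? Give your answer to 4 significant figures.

≈ 11,480,000 people

r = ln(4816000/3910000) / 6 ≈ 0.034734 per year
P(31) = 3910000 · e^(0.034734·31) = 3910000 · 2.93517 ≈ 11476522.57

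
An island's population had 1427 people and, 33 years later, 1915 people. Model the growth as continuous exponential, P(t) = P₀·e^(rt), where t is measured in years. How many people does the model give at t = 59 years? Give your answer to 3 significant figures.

≈ 2,410 people

r = ln(1915/1427) / 33 ≈ 0.008913 per year
P(59) = 1427 · e^(0.008913·59) = 1427 · 1.69197 ≈ 2414.44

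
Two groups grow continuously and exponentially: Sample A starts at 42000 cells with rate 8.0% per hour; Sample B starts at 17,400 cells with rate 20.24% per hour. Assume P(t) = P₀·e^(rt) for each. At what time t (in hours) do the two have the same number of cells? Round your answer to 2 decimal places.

42000·e^(0.08t) = 17400·e^(0.2024t)
42000/17400 = e^((0.2024 − 0.08)t) → ln(2.41379) = 0.1224·t
t = 0.8812 / 0.1224

t ≈ 7.20 hours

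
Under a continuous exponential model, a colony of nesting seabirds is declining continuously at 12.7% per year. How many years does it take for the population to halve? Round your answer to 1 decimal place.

half-life ≈ 5.5 years

half-life = ln(2) / |r| = 0.69315 / 0.127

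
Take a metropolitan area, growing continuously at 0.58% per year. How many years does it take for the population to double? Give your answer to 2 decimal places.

doubling time ≈ 119.51 years

doubling time = ln(2) / |r| = 0.69315 / 0.0058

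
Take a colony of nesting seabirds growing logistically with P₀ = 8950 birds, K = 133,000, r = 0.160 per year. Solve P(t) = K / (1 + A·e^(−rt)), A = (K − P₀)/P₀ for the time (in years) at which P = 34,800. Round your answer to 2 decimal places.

t ≈ 9.95 years

A = (133000 − 8950)/8950 = 13.86034
34800 = 133000/(1 + 13.86034·e^(−0.16t)) → 1 + 13.86034·e^(−0.16t) = 3.82184
e^(−0.16t) = 0.203591 → t = ln(4.91181)/0.16 = 1.59164/0.16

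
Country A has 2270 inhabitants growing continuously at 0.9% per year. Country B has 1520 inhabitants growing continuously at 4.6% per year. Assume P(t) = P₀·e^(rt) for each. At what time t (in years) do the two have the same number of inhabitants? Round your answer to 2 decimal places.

t ≈ 10.84 years

2270·e^(0.009t) = 1520·e^(0.046t)
2270/1520 = e^((0.046 − 0.009)t) → ln(1.49342) = 0.037·t
t = 0.40107 / 0.037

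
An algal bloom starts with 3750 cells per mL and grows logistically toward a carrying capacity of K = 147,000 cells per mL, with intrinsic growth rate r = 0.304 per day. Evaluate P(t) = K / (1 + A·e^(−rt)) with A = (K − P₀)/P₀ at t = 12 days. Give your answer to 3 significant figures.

A = (147000 − 3750)/3750 = 38.2
P(12) = 147000 / (1 + 38.2·e^(−0.304·12)) = 147000 / (1 + 38.2·0.026043)
= 147000 / 1.99485 ≈ 73689.79

≈ 73,700 cells per mL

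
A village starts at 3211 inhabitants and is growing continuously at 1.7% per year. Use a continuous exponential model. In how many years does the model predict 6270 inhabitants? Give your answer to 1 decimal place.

6270 = 3211 · e^(0.017·t)
t = ln(6270/3211) / 0.017 = ln(1.95266) / 0.017 = 0.66919 / 0.017

t ≈ 39.4 years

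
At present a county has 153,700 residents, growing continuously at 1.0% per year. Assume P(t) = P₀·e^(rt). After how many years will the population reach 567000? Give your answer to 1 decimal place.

567000 = 153700 · e^(0.01·t)
t = ln(567000/153700) / 0.01 = ln(3.689) / 0.01 = 1.30536 / 0.01

t ≈ 130.5 years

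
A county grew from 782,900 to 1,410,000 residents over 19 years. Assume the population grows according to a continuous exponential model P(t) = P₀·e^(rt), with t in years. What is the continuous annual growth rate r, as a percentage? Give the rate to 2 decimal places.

r ≈ 3.10% per year

1410000 = 782900 · e^(r·19)
e^(19r) = 1410000/782900 = 1.801
r = ln(1.801) / 19 = 0.58834 / 19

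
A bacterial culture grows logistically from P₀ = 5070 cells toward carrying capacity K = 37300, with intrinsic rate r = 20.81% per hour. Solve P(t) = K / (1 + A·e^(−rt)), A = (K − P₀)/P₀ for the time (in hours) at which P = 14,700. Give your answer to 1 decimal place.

t ≈ 6.8 hours

A = (37300 − 5070)/5070 = 6.357
14700 = 37300/(1 + 6.357·e^(−0.2081t)) → 1 + 6.357·e^(−0.2081t) = 2.53741
e^(−0.2081t) = 0.241846 → t = ln(4.13486)/0.2081 = 1.41945/0.2081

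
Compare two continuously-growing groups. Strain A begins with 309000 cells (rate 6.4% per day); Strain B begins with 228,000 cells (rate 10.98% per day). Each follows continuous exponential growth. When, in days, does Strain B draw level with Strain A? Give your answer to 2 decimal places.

t ≈ 6.64 days

309000·e^(0.064t) = 228000·e^(0.1098t)
309000/228000 = e^((0.1098 − 0.064)t) → ln(1.35526) = 0.0458·t
t = 0.304 / 0.0458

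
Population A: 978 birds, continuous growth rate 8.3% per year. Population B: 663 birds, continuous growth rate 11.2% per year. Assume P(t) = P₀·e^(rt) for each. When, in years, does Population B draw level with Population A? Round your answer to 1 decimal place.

t ≈ 13.4 years

978·e^(0.083t) = 663·e^(0.112t)
978/663 = e^((0.112 − 0.083)t) → ln(1.47511) = 0.029·t
t = 0.38873 / 0.029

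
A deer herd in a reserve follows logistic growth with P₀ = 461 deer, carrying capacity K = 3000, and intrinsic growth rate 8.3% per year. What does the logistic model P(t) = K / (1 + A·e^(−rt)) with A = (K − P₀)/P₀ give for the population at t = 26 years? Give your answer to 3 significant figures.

≈ 1,830 deer

A = (3000 − 461)/461 = 5.50759
P(26) = 3000 / (1 + 5.50759·e^(−0.083·26)) = 3000 / (1 + 5.50759·0.115556)
= 3000 / 1.63644 ≈ 1833.25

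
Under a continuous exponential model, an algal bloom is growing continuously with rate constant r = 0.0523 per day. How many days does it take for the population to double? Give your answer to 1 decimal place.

doubling time ≈ 13.3 days

doubling time = ln(2) / |r| = 0.69315 / 0.0523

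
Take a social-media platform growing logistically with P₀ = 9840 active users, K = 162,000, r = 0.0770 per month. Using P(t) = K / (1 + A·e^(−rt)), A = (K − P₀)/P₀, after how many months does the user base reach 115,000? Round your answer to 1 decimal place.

t ≈ 47.2 months

A = (162000 − 9840)/9840 = 15.46341
115000 = 162000/(1 + 15.46341·e^(−0.077t)) → 1 + 15.46341·e^(−0.077t) = 1.4087
e^(−0.077t) = 0.02643 → t = ln(37.83601)/0.077 = 3.63326/0.077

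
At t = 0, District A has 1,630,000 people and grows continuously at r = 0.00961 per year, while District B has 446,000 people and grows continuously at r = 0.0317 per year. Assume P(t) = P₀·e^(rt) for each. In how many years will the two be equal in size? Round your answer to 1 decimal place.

1630000·e^(0.00961t) = 446000·e^(0.0317t)
1630000/446000 = e^((0.0317 − 0.00961)t) → ln(3.65471) = 0.02209·t
t = 1.29602 / 0.02209

t ≈ 58.7 years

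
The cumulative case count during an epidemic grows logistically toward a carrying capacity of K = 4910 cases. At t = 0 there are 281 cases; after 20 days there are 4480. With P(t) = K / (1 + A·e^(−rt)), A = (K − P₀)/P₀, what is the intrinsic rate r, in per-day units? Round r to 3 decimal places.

A = (4910 − 281)/281 = 16.47331
4480 = 4910/(1 + 16.47331·e^(−r·20)) → e^(−20r) = (1.09598 − 1)/16.47331 = 0.005827
r = −ln(0.005827)/20 = 5.14533/20

r ≈ 0.257 per day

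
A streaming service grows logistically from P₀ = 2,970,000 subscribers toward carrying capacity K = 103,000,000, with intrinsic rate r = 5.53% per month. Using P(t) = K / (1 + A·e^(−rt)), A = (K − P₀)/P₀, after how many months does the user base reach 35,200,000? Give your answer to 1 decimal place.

A = (103000000 − 2970000)/2970000 = 33.68013
35200000 = 103000000/(1 + 33.68013·e^(−0.0553t)) → 1 + 33.68013·e^(−0.0553t) = 2.92614
e^(−0.0553t) = 0.057189 → t = ln(17.48585)/0.0553 = 2.86139/0.0553

t ≈ 51.7 months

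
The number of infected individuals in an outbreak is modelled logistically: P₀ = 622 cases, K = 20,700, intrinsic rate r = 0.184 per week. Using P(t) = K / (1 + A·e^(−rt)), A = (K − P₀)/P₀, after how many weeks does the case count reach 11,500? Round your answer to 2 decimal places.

A = (20700 − 622)/622 = 32.27974
11500 = 20700/(1 + 32.27974·e^(−0.184t)) → 1 + 32.27974·e^(−0.184t) = 1.8
e^(−0.184t) = 0.024783 → t = ln(40.34968)/0.184 = 3.69758/0.184

t ≈ 20.10 weeks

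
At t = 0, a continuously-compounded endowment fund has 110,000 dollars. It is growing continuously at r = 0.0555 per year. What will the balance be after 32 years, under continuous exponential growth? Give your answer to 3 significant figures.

≈ 650,000 dollars

P(32) = 110000 · e^(0.0555·32) = 110000 · e^(1.776)
= 110000 · 5.90618 ≈ 649680.28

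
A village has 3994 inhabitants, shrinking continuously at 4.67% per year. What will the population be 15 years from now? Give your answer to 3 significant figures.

≈ 1,980 inhabitants

P(15) = 3994 · e^(-0.0467·15) = 3994 · e^(-0.7005)
= 3994 · 0.49634 ≈ 1982.37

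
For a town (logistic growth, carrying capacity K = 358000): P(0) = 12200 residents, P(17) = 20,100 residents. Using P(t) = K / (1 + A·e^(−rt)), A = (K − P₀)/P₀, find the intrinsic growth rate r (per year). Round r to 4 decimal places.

A = (358000 − 12200)/12200 = 28.34426
20100 = 358000/(1 + 28.34426·e^(−r·17)) → e^(−17r) = (17.81095 − 1)/28.34426 = 0.593099
r = −ln(0.593099)/17 = 0.52239/17

r ≈ 0.0307 per year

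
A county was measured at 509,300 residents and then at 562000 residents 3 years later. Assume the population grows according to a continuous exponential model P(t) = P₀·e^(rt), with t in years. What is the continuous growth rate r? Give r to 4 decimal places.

562000 = 509300 · e^(r·3)
e^(3r) = 562000/509300 = 1.10348
r = ln(1.10348) / 3 = 0.09846 / 3

r ≈ 0.0328 per year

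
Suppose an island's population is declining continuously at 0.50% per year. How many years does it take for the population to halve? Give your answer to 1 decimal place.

half-life = ln(2) / |r| = 0.69315 / 0.005

half-life ≈ 138.6 years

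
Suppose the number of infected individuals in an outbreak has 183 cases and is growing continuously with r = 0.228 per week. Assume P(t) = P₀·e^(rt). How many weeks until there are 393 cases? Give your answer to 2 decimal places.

t ≈ 3.35 weeks

393 = 183 · e^(0.228·t)
t = ln(393/183) / 0.228 = ln(2.14754) / 0.228 = 0.76432 / 0.228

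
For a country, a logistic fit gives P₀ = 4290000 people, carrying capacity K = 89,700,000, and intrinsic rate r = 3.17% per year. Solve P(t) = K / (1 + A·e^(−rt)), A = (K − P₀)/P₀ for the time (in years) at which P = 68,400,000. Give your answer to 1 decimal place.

A = (89700000 − 4290000)/4290000 = 19.90909
68400000 = 89700000/(1 + 19.90909·e^(−0.0317t)) → 1 + 19.90909·e^(−0.0317t) = 1.3114
e^(−0.0317t) = 0.015641 → t = ln(63.93342)/0.0317 = 4.15784/0.0317

t ≈ 131.2 years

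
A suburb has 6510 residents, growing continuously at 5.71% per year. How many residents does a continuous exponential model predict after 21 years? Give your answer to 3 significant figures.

≈ 21,600 residents

P(21) = 6510 · e^(0.0571·21) = 6510 · e^(1.1991)
= 6510 · 3.31713 ≈ 21594.52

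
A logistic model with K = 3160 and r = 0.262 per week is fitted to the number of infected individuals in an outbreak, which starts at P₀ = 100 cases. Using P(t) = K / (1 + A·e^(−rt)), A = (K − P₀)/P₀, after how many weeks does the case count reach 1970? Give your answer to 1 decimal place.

A = (3160 − 100)/100 = 30.6
1970 = 3160/(1 + 30.6·e^(−0.262t)) → 1 + 30.6·e^(−0.262t) = 1.60406
e^(−0.262t) = 0.019741 → t = ln(50.65714)/0.262 = 3.92508/0.262

t ≈ 15.0 weeks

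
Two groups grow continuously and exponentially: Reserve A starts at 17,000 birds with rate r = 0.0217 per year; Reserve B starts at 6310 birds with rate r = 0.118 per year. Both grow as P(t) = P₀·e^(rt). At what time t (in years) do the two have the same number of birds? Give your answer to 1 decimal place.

t ≈ 10.3 years

17000·e^(0.0217t) = 6310·e^(0.118t)
17000/6310 = e^((0.118 − 0.0217)t) → ln(2.69414) = 0.0963·t
t = 0.99108 / 0.0963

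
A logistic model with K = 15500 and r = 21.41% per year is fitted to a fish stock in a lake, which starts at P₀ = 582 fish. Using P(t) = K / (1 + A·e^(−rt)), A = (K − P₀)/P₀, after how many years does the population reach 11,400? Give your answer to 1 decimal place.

A = (15500 − 582)/582 = 25.6323
11400 = 15500/(1 + 25.6323·e^(−0.2141t)) → 1 + 25.6323·e^(−0.2141t) = 1.35965
e^(−0.2141t) = 0.014031 → t = ln(71.2703)/0.2141 = 4.26648/0.2141

t ≈ 19.9 years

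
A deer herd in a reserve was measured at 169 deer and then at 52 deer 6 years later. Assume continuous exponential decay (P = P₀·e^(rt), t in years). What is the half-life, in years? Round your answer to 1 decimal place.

r = ln(52/169) / 6 = ln(0.30769) / 6 ≈ -0.196442 per year
half-life = ln 2 / |r| = 0.69315 / 0.196442

half-life ≈ 3.5 years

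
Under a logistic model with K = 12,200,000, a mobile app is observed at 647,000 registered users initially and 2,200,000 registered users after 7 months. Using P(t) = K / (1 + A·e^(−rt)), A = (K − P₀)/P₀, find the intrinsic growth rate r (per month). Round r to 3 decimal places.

A = (12200000 − 647000)/647000 = 17.85626
2200000 = 12200000/(1 + 17.85626·e^(−r·7)) → e^(−7r) = (5.54545 − 1)/17.85626 = 0.254558
r = −ln(0.254558)/7 = 1.36823/7

r ≈ 0.195 per month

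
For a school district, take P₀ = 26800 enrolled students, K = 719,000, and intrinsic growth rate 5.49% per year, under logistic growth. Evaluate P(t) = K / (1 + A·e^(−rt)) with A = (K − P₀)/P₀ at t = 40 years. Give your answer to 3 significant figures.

≈ 186,000 enrolled students

A = (719000 − 26800)/26800 = 25.82836
P(40) = 719000 / (1 + 25.82836·e^(−0.0549·40)) = 719000 / (1 + 25.82836·0.111247)
= 719000 / 3.87333 ≈ 185628.19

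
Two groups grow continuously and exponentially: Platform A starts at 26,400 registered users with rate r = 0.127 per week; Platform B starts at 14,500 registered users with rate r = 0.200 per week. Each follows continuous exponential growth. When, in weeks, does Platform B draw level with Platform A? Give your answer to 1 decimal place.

26400·e^(0.127t) = 14500·e^(0.2t)
26400/14500 = e^((0.2 − 0.127)t) → ln(1.82069) = 0.073·t
t = 0.59922 / 0.073

t ≈ 8.2 weeks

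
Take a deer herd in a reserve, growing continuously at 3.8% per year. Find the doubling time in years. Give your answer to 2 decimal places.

doubling time ≈ 18.24 years

doubling time = ln(2) / |r| = 0.69315 / 0.038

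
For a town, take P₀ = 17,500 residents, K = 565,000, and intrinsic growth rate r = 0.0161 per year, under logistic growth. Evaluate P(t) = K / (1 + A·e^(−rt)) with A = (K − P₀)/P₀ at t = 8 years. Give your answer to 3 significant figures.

A = (565000 − 17500)/17500 = 31.28571
P(8) = 565000 / (1 + 31.28571·e^(−0.0161·8)) = 565000 / (1 + 31.28571·0.87915)
= 565000 / 28.50483 ≈ 19821.2

≈ 19,800 residents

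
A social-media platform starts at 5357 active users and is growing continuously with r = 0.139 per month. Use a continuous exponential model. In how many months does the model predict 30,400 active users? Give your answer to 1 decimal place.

t ≈ 12.5 months

30400 = 5357 · e^(0.139·t)
t = ln(30400/5357) / 0.139 = ln(5.67482) / 0.139 = 1.73604 / 0.139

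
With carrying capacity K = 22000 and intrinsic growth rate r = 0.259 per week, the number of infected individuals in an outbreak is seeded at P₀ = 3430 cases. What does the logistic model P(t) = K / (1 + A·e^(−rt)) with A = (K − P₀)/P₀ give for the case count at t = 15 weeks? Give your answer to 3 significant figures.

≈ 19,800 cases

A = (22000 − 3430)/3430 = 5.41399
P(15) = 22000 / (1 + 5.41399·e^(−0.259·15)) = 22000 / (1 + 5.41399·0.020548)
= 22000 / 1.11125 ≈ 19797.6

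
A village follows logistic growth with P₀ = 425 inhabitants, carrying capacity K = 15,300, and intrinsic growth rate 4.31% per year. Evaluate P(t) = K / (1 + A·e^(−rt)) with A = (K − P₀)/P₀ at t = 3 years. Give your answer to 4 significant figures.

≈ 481.8 inhabitants

A = (15300 − 425)/425 = 35
P(3) = 15300 / (1 + 35·e^(−0.0431·3)) = 15300 / (1 + 35·0.87871)
= 15300 / 31.75486 ≈ 481.82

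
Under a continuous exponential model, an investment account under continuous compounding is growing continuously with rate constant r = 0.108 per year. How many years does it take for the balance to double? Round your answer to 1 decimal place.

doubling time = ln(2) / |r| = 0.69315 / 0.108

doubling time ≈ 6.4 years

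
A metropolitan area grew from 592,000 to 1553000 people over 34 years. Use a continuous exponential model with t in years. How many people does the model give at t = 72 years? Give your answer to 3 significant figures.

≈ 4,560,000 people

r = ln(1553000/592000) / 34 ≈ 0.028366 per year
P(72) = 592000 · e^(0.028366·72) = 592000 · 7.70861 ≈ 4563495.7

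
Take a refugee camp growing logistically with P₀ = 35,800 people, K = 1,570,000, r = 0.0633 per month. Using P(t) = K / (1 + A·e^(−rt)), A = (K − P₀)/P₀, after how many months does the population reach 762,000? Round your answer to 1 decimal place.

A = (1570000 − 35800)/35800 = 42.85475
762000 = 1570000/(1 + 42.85475·e^(−0.0633t)) → 1 + 42.85475·e^(−0.0633t) = 2.06037
e^(−0.0633t) = 0.024743 → t = ln(40.415)/0.0633 = 3.6992/0.0633

t ≈ 58.4 months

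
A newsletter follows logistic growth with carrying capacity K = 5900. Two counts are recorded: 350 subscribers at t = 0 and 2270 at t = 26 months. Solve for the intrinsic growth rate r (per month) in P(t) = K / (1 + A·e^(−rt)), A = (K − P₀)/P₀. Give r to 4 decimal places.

A = (5900 − 350)/350 = 15.85714
2270 = 5900/(1 + 15.85714·e^(−r·26)) → e^(−26r) = (2.59912 − 1)/15.85714 = 0.100845
r = −ln(0.100845)/26 = 2.29417/26

r ≈ 0.0882 per month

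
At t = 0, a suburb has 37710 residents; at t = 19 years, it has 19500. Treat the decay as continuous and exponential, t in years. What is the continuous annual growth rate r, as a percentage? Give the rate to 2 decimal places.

19500 = 37710 · e^(r·19)
e^(19r) = 19500/37710 = 0.5171
r = ln(0.5171) / 19 = -0.65951 / 19

r ≈ -3.47% per year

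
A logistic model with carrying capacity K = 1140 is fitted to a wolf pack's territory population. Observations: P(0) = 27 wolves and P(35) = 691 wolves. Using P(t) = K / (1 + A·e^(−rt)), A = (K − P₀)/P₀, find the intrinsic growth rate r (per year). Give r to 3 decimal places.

r ≈ 0.119 per year

A = (1140 − 27)/27 = 41.22222
691 = 1140/(1 + 41.22222·e^(−r·35)) → e^(−35r) = (1.64978 − 1)/41.22222 = 0.015763
r = −ln(0.015763)/35 = 4.15009/35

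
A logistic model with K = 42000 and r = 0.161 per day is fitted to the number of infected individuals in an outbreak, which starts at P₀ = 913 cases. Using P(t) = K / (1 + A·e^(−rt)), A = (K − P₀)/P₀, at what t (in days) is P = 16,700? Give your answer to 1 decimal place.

A = (42000 − 913)/913 = 45.00219
16700 = 42000/(1 + 45.00219·e^(−0.161t)) → 1 + 45.00219·e^(−0.161t) = 2.51497
e^(−0.161t) = 0.033664 → t = ln(29.705)/0.161 = 3.39132/0.161

t ≈ 21.1 days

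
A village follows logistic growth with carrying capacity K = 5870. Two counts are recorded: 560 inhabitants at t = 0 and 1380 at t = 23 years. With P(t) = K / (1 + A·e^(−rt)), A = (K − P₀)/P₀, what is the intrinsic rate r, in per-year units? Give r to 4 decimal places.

A = (5870 − 560)/560 = 9.48214
1380 = 5870/(1 + 9.48214·e^(−r·23)) → e^(−23r) = (4.25362 − 1)/9.48214 = 0.343132
r = −ln(0.343132)/23 = 1.06964/23

r ≈ 0.0465 per year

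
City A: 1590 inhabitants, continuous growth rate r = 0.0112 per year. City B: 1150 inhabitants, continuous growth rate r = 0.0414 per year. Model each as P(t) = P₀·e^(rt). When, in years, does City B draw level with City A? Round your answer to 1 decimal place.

1590·e^(0.0112t) = 1150·e^(0.0414t)
1590/1150 = e^((0.0414 − 0.0112)t) → ln(1.38261) = 0.0302·t
t = 0.32397 / 0.0302

t ≈ 10.7 years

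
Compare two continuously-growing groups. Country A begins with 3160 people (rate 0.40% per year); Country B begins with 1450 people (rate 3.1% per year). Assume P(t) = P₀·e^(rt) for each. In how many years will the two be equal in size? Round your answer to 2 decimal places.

t ≈ 28.85 years

3160·e^(0.004t) = 1450·e^(0.031t)
3160/1450 = e^((0.031 − 0.004)t) → ln(2.17931) = 0.027·t
t = 0.77901 / 0.027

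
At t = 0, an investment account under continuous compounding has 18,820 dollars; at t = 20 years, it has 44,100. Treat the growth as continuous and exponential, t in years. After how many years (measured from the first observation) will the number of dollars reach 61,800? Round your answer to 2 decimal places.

r = ln(44100/18820) / 20 ≈ 0.042577 per year
t = ln(61800/18820) / r = 1.18898 / 0.042577 ≈ 27.925

t ≈ 27.93 years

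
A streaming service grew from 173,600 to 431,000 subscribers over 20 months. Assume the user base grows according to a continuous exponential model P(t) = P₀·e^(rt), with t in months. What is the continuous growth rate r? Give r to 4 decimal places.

431000 = 173600 · e^(r·20)
e^(20r) = 431000/173600 = 2.48272
r = ln(2.48272) / 20 = 0.90935 / 20

r ≈ 0.0455 per month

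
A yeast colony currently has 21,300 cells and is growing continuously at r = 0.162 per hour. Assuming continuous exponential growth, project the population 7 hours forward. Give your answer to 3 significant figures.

P(7) = 21300 · e^(0.162·7) = 21300 · e^(1.134)
= 21300 · 3.10806 ≈ 66201.76

≈ 66,200 cells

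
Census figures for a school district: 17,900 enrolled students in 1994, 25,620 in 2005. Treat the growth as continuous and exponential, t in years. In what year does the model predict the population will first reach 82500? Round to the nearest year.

r = ln(25620/17900) / 11 = 0.35857/11 ≈ 0.032598 per year
t = ln(82500/17900) / r = 1.528/0.032598 ≈ 46.87 years after 1994

year 2041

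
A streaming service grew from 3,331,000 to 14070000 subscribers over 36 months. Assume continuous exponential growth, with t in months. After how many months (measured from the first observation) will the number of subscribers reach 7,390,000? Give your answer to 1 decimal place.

t ≈ 19.9 months

r = ln(14070000/3331000) / 36 ≈ 0.040021 per month
t = ln(7390000/3331000) / r = 0.79686 / 0.040021 ≈ 19.911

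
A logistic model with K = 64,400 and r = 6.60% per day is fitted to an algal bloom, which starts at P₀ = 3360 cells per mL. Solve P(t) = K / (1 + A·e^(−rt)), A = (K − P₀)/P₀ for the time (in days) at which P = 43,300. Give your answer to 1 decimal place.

t ≈ 54.8 days

A = (64400 − 3360)/3360 = 18.16667
43300 = 64400/(1 + 18.16667·e^(−0.066t)) → 1 + 18.16667·e^(−0.066t) = 1.4873
e^(−0.066t) = 0.026824 → t = ln(37.28041)/0.066 = 3.61847/0.066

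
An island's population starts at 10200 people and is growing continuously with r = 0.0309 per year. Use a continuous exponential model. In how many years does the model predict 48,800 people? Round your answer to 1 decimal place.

48800 = 10200 · e^(0.0309·t)
t = ln(48800/10200) / 0.0309 = ln(4.78431) / 0.0309 = 1.56534 / 0.0309

t ≈ 50.7 years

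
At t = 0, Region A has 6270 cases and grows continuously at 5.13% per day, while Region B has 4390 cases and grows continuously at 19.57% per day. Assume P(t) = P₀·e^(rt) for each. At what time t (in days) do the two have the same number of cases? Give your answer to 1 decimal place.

t ≈ 2.5 days

6270·e^(0.0513t) = 4390·e^(0.1957t)
6270/4390 = e^((0.1957 − 0.0513)t) → ln(1.42825) = 0.1444·t
t = 0.35645 / 0.1444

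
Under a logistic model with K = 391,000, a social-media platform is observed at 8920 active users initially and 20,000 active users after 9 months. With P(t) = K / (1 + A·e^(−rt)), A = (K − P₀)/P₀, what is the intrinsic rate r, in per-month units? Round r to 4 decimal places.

r ≈ 0.0930 per month

A = (391000 − 8920)/8920 = 42.83408
20000 = 391000/(1 + 42.83408·e^(−r·9)) → e^(−9r) = (19.55 − 1)/42.83408 = 0.433066
r = −ln(0.433066)/9 = 0.83686/9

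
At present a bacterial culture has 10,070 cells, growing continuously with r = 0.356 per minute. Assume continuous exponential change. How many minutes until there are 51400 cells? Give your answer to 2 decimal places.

t ≈ 4.58 minutes

51400 = 10070 · e^(0.356·t)
t = ln(51400/10070) / 0.356 = ln(5.10427) / 0.356 = 1.63008 / 0.356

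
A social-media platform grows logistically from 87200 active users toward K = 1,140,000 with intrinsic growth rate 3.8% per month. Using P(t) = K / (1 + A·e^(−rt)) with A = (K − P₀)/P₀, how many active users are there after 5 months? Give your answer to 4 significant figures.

A = (1140000 − 87200)/87200 = 12.07339
P(5) = 1140000 / (1 + 12.07339·e^(−0.038·5)) = 1140000 / (1 + 12.07339·0.826959)
= 1140000 / 10.9842 ≈ 103785.4

≈ 103,800 active users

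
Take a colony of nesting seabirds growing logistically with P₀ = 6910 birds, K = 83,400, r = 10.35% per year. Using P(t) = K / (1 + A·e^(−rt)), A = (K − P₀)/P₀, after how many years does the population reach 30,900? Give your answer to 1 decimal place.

t ≈ 18.1 years

A = (83400 − 6910)/6910 = 11.06946
30900 = 83400/(1 + 11.06946·e^(−0.1035t)) → 1 + 11.06946·e^(−0.1035t) = 2.69903
e^(−0.1035t) = 0.153488 → t = ln(6.51517)/0.1035 = 1.87413/0.1035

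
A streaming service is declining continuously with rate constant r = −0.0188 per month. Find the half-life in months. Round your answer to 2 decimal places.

half-life = ln(2) / |r| = 0.69315 / 0.0188

half-life ≈ 36.87 months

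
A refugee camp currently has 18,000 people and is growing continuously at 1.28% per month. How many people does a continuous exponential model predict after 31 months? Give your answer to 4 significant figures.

≈ 26,770 people

P(31) = 18000 · e^(0.0128·31) = 18000 · e^(0.3968)
= 18000 · 1.48706 ≈ 26767.05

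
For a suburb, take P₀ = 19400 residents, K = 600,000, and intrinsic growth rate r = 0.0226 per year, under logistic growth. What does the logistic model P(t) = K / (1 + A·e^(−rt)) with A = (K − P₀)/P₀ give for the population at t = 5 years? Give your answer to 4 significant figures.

≈ 21,640 residents

A = (600000 − 19400)/19400 = 29.92784
P(5) = 600000 / (1 + 29.92784·e^(−0.0226·5)) = 600000 / (1 + 29.92784·0.893151)
= 600000 / 27.73007 ≈ 21637.16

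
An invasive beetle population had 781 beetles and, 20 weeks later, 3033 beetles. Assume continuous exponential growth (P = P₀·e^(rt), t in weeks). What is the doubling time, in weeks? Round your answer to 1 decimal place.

r = ln(3033/781) / 20 = ln(3.88348) / 20 ≈ 0.067837 per week
doubling time = ln 2 / |r| = 0.69315 / 0.067837

doubling time ≈ 10.2 weeks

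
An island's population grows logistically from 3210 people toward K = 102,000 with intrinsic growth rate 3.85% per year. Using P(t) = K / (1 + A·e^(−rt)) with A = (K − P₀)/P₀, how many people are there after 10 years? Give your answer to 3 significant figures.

≈ 4,650 people

A = (102000 − 3210)/3210 = 30.7757
P(10) = 102000 / (1 + 30.7757·e^(−0.0385·10)) = 102000 / (1 + 30.7757·0.680451)
= 102000 / 21.94135 ≈ 4648.76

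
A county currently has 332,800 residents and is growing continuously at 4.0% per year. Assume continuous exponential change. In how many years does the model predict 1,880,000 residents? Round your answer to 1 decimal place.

t ≈ 43.3 years

1880000 = 332800 · e^(0.04·t)
t = ln(1880000/332800) / 0.04 = ln(5.64904) / 0.04 = 1.73149 / 0.04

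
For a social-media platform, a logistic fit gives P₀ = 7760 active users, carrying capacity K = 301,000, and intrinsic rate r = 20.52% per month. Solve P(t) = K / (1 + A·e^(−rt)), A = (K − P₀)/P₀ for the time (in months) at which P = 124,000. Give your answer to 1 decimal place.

A = (301000 − 7760)/7760 = 37.78866
124000 = 301000/(1 + 37.78866·e^(−0.2052t)) → 1 + 37.78866·e^(−0.2052t) = 2.42742
e^(−0.2052t) = 0.037774 → t = ln(26.47341)/0.2052 = 3.27614/0.2052

t ≈ 16.0 months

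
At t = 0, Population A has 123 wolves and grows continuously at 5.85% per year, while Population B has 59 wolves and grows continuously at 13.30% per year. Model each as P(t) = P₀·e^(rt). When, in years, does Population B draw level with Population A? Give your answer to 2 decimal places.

t ≈ 9.86 years

123·e^(0.0585t) = 59·e^(0.133t)
123/59 = e^((0.133 − 0.0585)t) → ln(2.08475) = 0.0745·t
t = 0.73465 / 0.0745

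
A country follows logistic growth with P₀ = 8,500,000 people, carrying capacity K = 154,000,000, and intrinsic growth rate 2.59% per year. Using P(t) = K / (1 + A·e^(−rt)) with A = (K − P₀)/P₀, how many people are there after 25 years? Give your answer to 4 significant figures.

≈ 15,460,000 people

A = (154000000 − 8500000)/8500000 = 17.11765
P(25) = 154000000 / (1 + 17.11765·e^(−0.0259·25)) = 154000000 / (1 + 17.11765·0.523353)
= 154000000 / 9.95856 ≈ 15464077.27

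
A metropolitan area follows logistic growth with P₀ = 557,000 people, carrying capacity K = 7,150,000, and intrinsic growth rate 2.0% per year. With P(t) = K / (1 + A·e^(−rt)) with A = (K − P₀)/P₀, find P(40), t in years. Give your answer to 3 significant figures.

A = (7150000 − 557000)/557000 = 11.83662
P(40) = 7150000 / (1 + 11.83662·e^(−0.02·40)) = 7150000 / (1 + 11.83662·0.449329)
= 7150000 / 6.31854 ≈ 1131590.82

≈ 1,130,000 people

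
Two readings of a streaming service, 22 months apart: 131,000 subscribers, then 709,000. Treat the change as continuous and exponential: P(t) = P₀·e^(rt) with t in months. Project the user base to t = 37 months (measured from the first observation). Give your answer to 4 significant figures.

≈ 2,242,000 subscribers

r = ln(709000/131000) / 22 ≈ 0.076757 per month
P(37) = 131000 · e^(0.076757·37) = 131000 · 17.11604 ≈ 2242201.32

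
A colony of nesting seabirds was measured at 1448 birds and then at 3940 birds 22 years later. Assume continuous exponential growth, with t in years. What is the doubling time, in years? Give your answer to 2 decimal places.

doubling time ≈ 15.23 years

r = ln(3940/1448) / 22 = ln(2.72099) / 22 ≈ 0.0455 per year
doubling time = ln 2 / |r| = 0.69315 / 0.0455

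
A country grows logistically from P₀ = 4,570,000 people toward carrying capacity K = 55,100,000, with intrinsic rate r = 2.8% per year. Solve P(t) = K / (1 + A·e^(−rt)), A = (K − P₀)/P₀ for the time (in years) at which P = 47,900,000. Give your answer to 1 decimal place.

t ≈ 153.5 years

A = (55100000 − 4570000)/4570000 = 11.05689
47900000 = 55100000/(1 + 11.05689·e^(−0.028t)) → 1 + 11.05689·e^(−0.028t) = 1.15031
e^(−0.028t) = 0.013595 → t = ln(73.55905)/0.028 = 4.29809/0.028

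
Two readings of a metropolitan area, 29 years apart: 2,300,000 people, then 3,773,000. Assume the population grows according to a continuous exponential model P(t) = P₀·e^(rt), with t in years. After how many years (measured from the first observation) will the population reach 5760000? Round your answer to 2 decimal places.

t ≈ 53.79 years

r = ln(3773000/2300000) / 29 ≈ 0.017068 per year
t = ln(5760000/2300000) / r = 0.91803 / 0.017068 ≈ 53.788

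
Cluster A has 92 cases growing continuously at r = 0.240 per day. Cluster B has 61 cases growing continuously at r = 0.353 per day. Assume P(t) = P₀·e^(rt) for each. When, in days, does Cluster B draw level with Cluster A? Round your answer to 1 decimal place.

92·e^(0.24t) = 61·e^(0.353t)
92/61 = e^((0.353 − 0.24)t) → ln(1.5082) = 0.113·t
t = 0.41091 / 0.113

t ≈ 3.6 days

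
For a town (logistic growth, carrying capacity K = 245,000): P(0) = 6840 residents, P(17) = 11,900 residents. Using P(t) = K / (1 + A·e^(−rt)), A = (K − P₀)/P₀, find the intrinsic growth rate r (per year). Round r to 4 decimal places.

A = (245000 − 6840)/6840 = 34.81871
11900 = 245000/(1 + 34.81871·e^(−r·17)) → e^(−17r) = (20.58824 − 1)/34.81871 = 0.562578
r = −ln(0.562578)/17 = 0.57523/17

r ≈ 0.0338 per year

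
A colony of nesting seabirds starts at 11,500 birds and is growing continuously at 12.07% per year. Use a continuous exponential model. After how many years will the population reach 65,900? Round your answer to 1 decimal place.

65900 = 11500 · e^(0.1207·t)
t = ln(65900/11500) / 0.1207 = ln(5.73043) / 0.1207 = 1.74579 / 0.1207

t ≈ 14.5 years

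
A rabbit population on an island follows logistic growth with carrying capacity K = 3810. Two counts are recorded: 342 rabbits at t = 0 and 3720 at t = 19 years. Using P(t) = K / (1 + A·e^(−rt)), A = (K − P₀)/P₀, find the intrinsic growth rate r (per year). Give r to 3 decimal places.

A = (3810 − 342)/342 = 10.14035
3720 = 3810/(1 + 10.14035·e^(−r·19)) → e^(−19r) = (1.02419 − 1)/10.14035 = 0.002386
r = −ln(0.002386)/19 = 6.03819/19

r ≈ 0.318 per year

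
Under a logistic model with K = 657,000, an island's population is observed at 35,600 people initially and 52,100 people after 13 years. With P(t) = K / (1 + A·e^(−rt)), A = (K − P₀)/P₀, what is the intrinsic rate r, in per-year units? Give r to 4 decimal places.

A = (657000 − 35600)/35600 = 17.45506
52100 = 657000/(1 + 17.45506·e^(−r·13)) → e^(−13r) = (12.61036 − 1)/17.45506 = 0.665158
r = −ln(0.665158)/13 = 0.40773/13

r ≈ 0.0314 per year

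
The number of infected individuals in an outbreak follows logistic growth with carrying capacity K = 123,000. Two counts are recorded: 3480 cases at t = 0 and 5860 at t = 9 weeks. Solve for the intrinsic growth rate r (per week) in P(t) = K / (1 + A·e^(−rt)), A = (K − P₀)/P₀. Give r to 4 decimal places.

r ≈ 0.0601 per week

A = (123000 − 3480)/3480 = 34.34483
5860 = 123000/(1 + 34.34483·e^(−r·9)) → e^(−9r) = (20.98976 − 1)/34.34483 = 0.582031
r = −ln(0.582031)/9 = 0.54123/9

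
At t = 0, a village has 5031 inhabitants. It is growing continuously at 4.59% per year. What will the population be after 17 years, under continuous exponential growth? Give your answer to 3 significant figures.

≈ 11,000 inhabitants

P(17) = 5031 · e^(0.0459·17) = 5031 · e^(0.7803)
= 5031 · 2.18213 ≈ 10978.28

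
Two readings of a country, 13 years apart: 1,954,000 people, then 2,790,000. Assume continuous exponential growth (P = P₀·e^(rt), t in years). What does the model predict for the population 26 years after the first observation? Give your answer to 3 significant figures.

≈ 3,980,000 people

r = ln(2790000/1954000) / 13 ≈ 0.027397 per year
P(26) = 1954000 · e^(0.027397·26) = 1954000 · 2.03873 ≈ 3983674.51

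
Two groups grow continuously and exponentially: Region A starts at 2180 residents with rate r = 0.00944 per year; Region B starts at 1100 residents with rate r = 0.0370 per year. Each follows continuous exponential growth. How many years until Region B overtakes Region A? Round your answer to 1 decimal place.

t ≈ 24.8 years

2180·e^(0.00944t) = 1100·e^(0.037t)
2180/1100 = e^((0.037 − 0.00944)t) → ln(1.98182) = 0.02756·t
t = 0.68401 / 0.02756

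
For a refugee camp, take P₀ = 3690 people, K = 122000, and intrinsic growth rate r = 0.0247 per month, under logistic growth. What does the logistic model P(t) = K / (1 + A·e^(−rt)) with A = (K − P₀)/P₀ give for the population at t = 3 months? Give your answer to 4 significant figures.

A = (122000 − 3690)/3690 = 32.06233
P(3) = 122000 / (1 + 32.06233·e^(−0.0247·3)) = 122000 / (1 + 32.06233·0.928579)
= 122000 / 30.7724 ≈ 3964.59

≈ 3,965 people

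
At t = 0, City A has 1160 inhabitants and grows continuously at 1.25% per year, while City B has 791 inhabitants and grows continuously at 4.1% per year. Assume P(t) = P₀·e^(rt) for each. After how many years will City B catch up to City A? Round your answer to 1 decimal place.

1160·e^(0.0125t) = 791·e^(0.041t)
1160/791 = e^((0.041 − 0.0125)t) → ln(1.4665) = 0.0285·t
t = 0.38288 / 0.0285

t ≈ 13.4 years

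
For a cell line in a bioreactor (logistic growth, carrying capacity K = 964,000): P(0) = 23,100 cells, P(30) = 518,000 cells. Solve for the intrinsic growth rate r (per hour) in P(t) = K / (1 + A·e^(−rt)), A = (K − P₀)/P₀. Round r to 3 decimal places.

r ≈ 0.129 per hour

A = (964000 − 23100)/23100 = 40.7316
518000 = 964000/(1 + 40.7316·e^(−r·30)) → e^(−30r) = (1.861 − 1)/40.7316 = 0.021138
r = −ln(0.021138)/30 = 3.85666/30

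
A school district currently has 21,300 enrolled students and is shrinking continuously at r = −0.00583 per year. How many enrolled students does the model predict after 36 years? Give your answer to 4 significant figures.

P(36) = 21300 · e^(-0.00583·36) = 21300 · e^(-0.20988)
= 21300 · 0.81068 ≈ 17267.52

≈ 17,270 enrolled students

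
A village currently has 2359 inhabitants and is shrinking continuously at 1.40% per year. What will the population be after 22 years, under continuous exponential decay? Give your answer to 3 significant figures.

P(22) = 2359 · e^(-0.014·22) = 2359 · e^(-0.308)
= 2359 · 0.73492 ≈ 1733.67

≈ 1,730 inhabitants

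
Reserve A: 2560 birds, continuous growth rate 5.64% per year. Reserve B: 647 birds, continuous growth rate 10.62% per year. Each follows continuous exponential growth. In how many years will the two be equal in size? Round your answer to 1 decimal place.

t ≈ 27.6 years

2560·e^(0.0564t) = 647·e^(0.1062t)
2560/647 = e^((0.1062 − 0.0564)t) → ln(3.95672) = 0.0498·t
t = 1.37542 / 0.0498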